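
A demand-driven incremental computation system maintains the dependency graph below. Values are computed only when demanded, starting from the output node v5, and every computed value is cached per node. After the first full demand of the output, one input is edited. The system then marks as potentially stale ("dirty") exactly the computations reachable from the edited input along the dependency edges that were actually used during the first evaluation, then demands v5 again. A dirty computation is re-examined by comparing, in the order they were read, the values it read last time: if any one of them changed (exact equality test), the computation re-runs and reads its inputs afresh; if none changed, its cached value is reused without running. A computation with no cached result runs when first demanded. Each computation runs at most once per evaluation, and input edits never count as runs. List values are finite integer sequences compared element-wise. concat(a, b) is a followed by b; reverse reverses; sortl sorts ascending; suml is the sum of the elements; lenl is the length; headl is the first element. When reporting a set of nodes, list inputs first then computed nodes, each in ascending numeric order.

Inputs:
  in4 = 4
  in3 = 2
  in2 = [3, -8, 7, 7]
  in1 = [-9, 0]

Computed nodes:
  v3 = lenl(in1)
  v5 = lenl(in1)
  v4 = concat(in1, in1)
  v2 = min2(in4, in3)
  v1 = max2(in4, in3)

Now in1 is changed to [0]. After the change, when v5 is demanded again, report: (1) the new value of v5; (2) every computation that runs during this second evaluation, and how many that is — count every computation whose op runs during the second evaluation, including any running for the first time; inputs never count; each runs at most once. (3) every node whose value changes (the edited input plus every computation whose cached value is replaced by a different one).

New value of v5: 1.
Computations that run: v5 — 1 in total.
Values that change: in1, v5.

First evaluation (everything demanded from the output):
  v5 = lenl([-9, 0]) = 2

Propagation after the edit:
  v5: runs — in1 [-9, 0]->[0]; result 1.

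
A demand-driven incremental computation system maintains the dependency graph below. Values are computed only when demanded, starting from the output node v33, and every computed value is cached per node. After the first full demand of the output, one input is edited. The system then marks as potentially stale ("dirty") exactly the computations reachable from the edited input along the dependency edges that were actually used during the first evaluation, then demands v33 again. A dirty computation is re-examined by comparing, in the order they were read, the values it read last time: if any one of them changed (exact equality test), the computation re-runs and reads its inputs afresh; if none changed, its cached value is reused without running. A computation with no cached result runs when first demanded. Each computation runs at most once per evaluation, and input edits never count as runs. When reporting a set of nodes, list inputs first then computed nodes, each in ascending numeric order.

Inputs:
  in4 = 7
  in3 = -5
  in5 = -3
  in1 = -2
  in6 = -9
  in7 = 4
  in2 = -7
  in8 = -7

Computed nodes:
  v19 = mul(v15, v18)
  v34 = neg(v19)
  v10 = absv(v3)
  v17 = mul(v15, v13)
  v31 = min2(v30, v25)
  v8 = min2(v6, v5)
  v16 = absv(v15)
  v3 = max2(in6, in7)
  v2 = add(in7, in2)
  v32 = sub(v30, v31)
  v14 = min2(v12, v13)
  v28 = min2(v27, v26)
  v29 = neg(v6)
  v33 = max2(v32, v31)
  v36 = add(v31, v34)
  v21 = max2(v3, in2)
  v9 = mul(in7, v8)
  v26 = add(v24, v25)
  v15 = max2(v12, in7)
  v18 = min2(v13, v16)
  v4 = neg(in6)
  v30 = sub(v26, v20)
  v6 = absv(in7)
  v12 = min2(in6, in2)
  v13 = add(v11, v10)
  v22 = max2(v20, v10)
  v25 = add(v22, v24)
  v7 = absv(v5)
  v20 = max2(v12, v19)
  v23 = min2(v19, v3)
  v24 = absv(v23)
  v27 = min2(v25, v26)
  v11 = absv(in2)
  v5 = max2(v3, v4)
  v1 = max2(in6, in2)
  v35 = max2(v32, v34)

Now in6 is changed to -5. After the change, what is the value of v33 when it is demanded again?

New value of v33: 8.
Key observation: the cutoff stops propagation at v10 — its inputs' values are unchanged, so it reuses its cache.

First evaluation (everything demanded from the output):
  v3 = max2(-9, 4) = 4
  v10 = absv(4) = 4
  v11 = absv(-7) = 7
  v12 = min2(-9, -7) = -9
  v13 = add(7, 4) = 11
  v15 = max2(-9, 4) = 4
  v16 = absv(4) = 4
  v18 = min2(11, 4) = 4
  v19 = mul(4, 4) = 16
  v20 = max2(-9, 16) = 16
  v22 = max2(16, 4) = 16
  v23 = min2(16, 4) = 4
  v24 = absv(4) = 4
  v25 = add(16, 4) = 20
  v26 = add(4, 20) = 24
  v30 = sub(24, 16) = 8
  v31 = min2(8, 20) = 8
  v32 = sub(8, 8) = 0
  v33 = max2(0, 8) = 8

Propagation after the edit:
  v3: runs — in6 -9->-5; result 4 (same value as before).
  v10: checked — values it read are unchanged (v3 unchanged); reused cached 4 without running.
  v12: runs — in6 -9->-5; result -7.
  v13: checked — values it read are unchanged (v11 unchanged, v10 unchanged); reused cached 11 without running.
  v15: runs — v12 -9->-7; result 4 (same value as before).
  v16: checked — values it read are unchanged (v15 unchanged); reused cached 4 without running.
  v18: checked — values it read are unchanged (v13 unchanged, v16 unchanged); reused cached 4 without running.
  v19: checked — values it read are unchanged (v15 unchanged, v18 unchanged); reused cached 16 without running.
  v20: runs — v12 -9->-7; result 16 (same value as before).
  v22: checked — values it read are unchanged (v20 unchanged, v10 unchanged); reused cached 16 without running.
  v23: checked — values it read are unchanged (v19 unchanged, v3 unchanged); reused cached 4 without running.
  v24: checked — values it read are unchanged (v23 unchanged); reused cached 4 without running.
  v25: checked — values it read are unchanged (v22 unchanged, v24 unchanged); reused cached 20 without running.
  v26: checked — values it read are unchanged (v24 unchanged, v25 unchanged); reused cached 24 without running.
  v30: checked — values it read are unchanged (v26 unchanged, v20 unchanged); reused cached 8 without running.
  v31: checked — values it read are unchanged (v30 unchanged, v25 unchanged); reused cached 8 without running.
  v32: checked — values it read are unchanged (v30 unchanged, v31 unchanged); reused cached 0 without running.
  v33: checked — values it read are unchanged (v32 unchanged, v31 unchanged); reused cached 8 without running.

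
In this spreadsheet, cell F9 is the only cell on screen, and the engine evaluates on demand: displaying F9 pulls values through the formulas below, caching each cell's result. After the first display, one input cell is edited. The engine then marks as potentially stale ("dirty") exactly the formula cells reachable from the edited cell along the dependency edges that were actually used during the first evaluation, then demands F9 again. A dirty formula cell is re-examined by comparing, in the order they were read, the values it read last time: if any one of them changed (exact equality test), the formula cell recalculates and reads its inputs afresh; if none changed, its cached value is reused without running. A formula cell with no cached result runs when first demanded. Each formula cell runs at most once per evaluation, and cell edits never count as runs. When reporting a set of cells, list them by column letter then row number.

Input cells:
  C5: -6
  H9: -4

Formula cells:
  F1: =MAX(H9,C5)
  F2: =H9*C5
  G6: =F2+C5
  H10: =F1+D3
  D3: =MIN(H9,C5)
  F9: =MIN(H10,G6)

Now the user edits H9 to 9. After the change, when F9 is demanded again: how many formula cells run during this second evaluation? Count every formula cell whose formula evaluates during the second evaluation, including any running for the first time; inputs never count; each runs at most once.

Initial pass — values computed on the first demand:
  D3 = MIN(-4, -6) = -6
  F1 = MAX(-4, -6) = -4
  F2 = -4 * -6 = 24
  G6 = 24 + -6 = 18
  H10 = -4 + -6 = -10
  F9 = MIN(-10, 18) = -10

Second demand — change propagation:
  D3: re-runs because H9 -4->9; new result -6 (unchanged).
  F1: re-runs because H9 -4->9; new result 9.
  F2: re-runs because H9 -4->9; new result -54.
  G6: re-runs because F2 24->-54; new result -60.
  H10: re-runs because F1 -4->9; new result 3.
  F9: re-runs because H10 -10->3; G6 18->-60; new result -60.

Run set: D3, F1, F2, F9, G6, H10 (6 run).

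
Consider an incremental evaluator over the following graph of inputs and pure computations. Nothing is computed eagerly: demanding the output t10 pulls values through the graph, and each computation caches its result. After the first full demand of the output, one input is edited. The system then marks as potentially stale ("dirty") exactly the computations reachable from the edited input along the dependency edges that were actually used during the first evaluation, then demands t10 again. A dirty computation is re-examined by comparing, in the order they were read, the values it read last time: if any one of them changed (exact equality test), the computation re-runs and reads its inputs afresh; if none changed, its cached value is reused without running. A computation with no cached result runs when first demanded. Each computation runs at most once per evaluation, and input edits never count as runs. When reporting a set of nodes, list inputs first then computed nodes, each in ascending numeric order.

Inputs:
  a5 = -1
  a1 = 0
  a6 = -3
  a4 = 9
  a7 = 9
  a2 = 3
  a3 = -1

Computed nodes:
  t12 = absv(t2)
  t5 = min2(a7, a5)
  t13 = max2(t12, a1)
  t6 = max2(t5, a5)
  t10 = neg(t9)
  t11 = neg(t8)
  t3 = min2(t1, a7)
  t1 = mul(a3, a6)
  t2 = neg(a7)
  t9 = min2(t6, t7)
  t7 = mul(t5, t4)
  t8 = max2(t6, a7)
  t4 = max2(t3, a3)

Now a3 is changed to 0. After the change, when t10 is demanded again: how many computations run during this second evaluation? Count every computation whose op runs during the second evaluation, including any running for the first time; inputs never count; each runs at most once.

Run set: t1, t3, t4, t7, t9, t10 (6 run).

Initial pass — values computed on the first demand:
  t1 = mul(-1, -3) = 3
  t3 = min2(3, 9) = 3
  t4 = max2(3, -1) = 3
  t5 = min2(9, -1) = -1
  t6 = max2(-1, -1) = -1
  t7 = mul(-1, 3) = -3
  t9 = min2(-1, -3) = -3
  t10 = neg(-3) = 3

Second demand — change propagation:
  t1: re-runs because a3 -1->0; new result 0.
  t3: re-runs because t1 3->0; new result 0.
  t4: re-runs because t3 3->0; a3 -1->0; new result 0.
  t7: re-runs because t4 3->0; new result 0.
  t9: re-runs because t7 -3->0; new result -1.
  t10: re-runs because t9 -3->-1; new result 1.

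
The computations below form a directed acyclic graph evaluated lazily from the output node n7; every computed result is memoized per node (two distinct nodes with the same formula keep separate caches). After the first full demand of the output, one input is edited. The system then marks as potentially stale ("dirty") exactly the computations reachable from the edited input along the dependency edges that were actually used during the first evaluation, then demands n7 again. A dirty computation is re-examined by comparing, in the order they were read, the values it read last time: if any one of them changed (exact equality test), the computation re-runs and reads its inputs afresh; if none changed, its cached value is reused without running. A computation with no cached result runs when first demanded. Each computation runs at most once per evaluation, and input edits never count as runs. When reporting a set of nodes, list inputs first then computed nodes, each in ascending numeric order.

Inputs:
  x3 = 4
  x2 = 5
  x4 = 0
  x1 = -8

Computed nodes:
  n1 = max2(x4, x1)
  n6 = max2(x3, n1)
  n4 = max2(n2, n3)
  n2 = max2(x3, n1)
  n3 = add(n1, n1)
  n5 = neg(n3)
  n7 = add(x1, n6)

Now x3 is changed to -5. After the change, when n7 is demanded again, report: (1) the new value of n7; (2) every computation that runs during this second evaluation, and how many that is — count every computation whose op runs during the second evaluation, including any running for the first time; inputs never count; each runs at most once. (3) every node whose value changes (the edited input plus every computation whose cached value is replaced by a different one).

Demanding n7 again yields -8.
2 computations run: n6, n7.
The nodes whose values change: x3, n6, n7.

First demand of the output computes:
  n1 = max2(0, -8) = 0
  n6 = max2(4, 0) = 4
  n7 = add(-8, 4) = -4

After the edit, cleaning proceeds:
  n6: a read changed (x3 4->-5) — executes, giving 0.
  n7: a read changed (n6 4->0) — executes, giving -8.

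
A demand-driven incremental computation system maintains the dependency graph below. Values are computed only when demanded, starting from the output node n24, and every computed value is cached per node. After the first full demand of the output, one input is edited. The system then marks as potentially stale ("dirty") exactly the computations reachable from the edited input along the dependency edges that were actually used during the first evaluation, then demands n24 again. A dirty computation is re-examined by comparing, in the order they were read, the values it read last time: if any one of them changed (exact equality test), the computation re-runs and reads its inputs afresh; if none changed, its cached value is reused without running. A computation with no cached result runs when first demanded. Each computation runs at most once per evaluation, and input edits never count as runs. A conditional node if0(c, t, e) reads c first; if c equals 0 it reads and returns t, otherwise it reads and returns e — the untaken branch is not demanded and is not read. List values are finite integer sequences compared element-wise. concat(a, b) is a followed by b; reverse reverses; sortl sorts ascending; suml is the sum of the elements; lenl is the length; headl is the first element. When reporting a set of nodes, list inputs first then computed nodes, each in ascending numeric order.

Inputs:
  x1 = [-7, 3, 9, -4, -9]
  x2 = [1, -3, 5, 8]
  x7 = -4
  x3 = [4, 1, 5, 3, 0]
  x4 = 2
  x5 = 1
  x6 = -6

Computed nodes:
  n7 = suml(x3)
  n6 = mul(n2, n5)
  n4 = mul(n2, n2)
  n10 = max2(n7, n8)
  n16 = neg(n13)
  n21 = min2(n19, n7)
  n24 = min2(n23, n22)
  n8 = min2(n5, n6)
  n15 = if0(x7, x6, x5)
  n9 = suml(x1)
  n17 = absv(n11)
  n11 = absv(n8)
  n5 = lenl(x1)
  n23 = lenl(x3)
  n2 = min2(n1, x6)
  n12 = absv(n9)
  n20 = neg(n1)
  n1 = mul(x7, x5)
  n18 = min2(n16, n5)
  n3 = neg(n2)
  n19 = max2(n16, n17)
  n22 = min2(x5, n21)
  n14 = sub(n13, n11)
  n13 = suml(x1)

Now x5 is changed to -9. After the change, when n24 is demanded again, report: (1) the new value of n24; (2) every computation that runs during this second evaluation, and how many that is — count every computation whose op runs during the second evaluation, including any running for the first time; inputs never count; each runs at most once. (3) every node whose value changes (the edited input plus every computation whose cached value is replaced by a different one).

First evaluation (everything demanded from the output):
  n1 = mul(-4, 1) = -4
  n2 = min2(-4, -6) = -6
  n5 = lenl([-7, 3, 9, -4, -9]) = 5
  n6 = mul(-6, 5) = -30
  n7 = suml([4, 1, 5, 3, 0]) = 13
  n8 = min2(5, -30) = -30
  n11 = absv(-30) = 30
  n13 = suml([-7, 3, 9, -4, -9]) = -8
  n16 = neg(-8) = 8
  n17 = absv(30) = 30
  n19 = max2(8, 30) = 30
  n21 = min2(30, 13) = 13
  n22 = min2(1, 13) = 1
  n23 = lenl([4, 1, 5, 3, 0]) = 5
  n24 = min2(5, 1) = 1

Propagation after the edit:
  n1: runs — x5 1->-9; result 36.
  n2: runs — n1 -4->36; result -6 (same value as before).
  n6: checked — values it read are unchanged (n2 unchanged, n5 unchanged); reused cached -30 without running.
  n8: checked — values it read are unchanged (n5 unchanged, n6 unchanged); reused cached -30 without running.
  n11: checked — values it read are unchanged (n8 unchanged); reused cached 30 without running.
  n17: checked — values it read are unchanged (n11 unchanged); reused cached 30 without running.
  n19: checked — values it read are unchanged (n16 unchanged, n17 unchanged); reused cached 30 without running.
  n21: checked — values it read are unchanged (n19 unchanged, n7 unchanged); reused cached 13 without running.
  n22: runs — x5 1->-9; result -9.
  n24: runs — n22 1->-9; result -9.

Key observation: the cutoff stops propagation at n6 — its inputs' values are unchanged, so it reuses its cache.

New value of n24: -9.
Computations that run: n1, n2, n22, n24 — 4 in total.
Values that change: x5, n1, n22, n24.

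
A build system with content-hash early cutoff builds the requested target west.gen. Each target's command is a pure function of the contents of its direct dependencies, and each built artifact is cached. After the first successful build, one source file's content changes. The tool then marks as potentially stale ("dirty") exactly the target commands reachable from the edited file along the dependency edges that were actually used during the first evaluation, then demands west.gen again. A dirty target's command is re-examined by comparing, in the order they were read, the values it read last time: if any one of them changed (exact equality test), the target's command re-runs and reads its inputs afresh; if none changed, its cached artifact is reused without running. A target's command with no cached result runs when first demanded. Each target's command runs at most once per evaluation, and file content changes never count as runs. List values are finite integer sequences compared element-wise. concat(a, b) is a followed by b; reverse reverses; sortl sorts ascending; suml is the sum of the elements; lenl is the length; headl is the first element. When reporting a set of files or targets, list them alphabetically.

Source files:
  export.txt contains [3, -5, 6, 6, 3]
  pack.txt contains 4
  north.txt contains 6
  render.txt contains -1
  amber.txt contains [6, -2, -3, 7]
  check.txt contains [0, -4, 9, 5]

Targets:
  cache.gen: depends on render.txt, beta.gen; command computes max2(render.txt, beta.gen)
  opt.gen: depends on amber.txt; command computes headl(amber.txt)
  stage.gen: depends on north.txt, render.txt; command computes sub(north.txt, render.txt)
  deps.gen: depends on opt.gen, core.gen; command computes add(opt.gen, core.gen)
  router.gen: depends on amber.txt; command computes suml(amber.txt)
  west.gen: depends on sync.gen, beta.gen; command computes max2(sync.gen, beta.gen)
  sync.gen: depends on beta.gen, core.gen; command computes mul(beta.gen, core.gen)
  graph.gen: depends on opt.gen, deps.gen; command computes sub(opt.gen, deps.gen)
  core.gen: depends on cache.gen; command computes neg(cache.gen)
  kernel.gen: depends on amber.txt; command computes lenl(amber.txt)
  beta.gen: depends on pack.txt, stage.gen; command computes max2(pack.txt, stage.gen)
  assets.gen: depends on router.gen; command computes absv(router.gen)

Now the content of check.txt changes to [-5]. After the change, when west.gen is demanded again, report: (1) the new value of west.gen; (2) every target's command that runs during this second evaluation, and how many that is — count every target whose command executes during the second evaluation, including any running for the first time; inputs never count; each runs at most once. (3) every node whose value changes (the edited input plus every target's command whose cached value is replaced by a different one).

First evaluation (everything demanded from the output):
  stage.gen = sub(6, -1) = 7
  beta.gen = max2(4, 7) = 7
  cache.gen = max2(-1, 7) = 7
  core.gen = neg(7) = -7
  sync.gen = mul(7, -7) = -49
  west.gen = max2(-49, 7) = 7

Propagation after the edit:
  check.txt feeds no computation that the output demands — nothing is marked dirty and nothing runs.

Key observation: check.txt is never demanded by the output, so the edit triggers no recomputation at all.

New value of west.gen: 7.
Target commands that run: none — 0 in total.
Values that change: check.txt.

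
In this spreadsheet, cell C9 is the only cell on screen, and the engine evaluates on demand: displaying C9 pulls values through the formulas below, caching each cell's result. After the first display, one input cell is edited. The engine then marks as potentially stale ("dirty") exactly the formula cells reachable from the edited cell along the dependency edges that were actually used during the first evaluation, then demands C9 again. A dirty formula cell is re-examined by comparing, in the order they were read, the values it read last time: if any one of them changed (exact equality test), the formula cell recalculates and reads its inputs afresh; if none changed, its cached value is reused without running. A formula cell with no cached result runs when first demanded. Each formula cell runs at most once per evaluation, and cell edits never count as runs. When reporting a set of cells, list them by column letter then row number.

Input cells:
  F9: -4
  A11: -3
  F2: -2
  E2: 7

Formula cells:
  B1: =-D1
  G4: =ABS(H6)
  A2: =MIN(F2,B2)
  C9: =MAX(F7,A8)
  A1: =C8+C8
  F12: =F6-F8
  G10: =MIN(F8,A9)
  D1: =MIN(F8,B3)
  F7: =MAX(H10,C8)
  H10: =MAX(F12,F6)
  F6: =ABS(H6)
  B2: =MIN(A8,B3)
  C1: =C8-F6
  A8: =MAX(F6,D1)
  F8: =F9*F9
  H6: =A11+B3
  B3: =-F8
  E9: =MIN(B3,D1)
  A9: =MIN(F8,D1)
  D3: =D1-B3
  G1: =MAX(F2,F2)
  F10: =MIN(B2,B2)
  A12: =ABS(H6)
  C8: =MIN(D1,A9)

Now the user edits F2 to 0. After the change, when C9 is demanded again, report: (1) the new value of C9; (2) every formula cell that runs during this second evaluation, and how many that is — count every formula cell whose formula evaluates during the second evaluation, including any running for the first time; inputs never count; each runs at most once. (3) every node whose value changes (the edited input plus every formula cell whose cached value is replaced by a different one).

C9 now evaluates to 19.
Run set: none (0 run).
Changed values: F2.
The important point: nothing the output needs ever reads F2, so the edit is invisible to it.

Initial pass — values computed on the first demand:
  F8 = -4 * -4 = 16
  B3 = -(16) = -16
  D1 = MIN(16, -16) = -16
  A9 = MIN(16, -16) = -16
  C8 = MIN(-16, -16) = -16
  H6 = -3 + -16 = -19
  F6 = ABS(-19) = 19
  A8 = MAX(19, -16) = 19
  F12 = 19 - 16 = 3
  H10 = MAX(3, 19) = 19
  F7 = MAX(19, -16) = 19
  C9 = MAX(19, 19) = 19

Second demand — change propagation:
  no demanded computation ever read F2, so the edit dirties nothing and nothing runs.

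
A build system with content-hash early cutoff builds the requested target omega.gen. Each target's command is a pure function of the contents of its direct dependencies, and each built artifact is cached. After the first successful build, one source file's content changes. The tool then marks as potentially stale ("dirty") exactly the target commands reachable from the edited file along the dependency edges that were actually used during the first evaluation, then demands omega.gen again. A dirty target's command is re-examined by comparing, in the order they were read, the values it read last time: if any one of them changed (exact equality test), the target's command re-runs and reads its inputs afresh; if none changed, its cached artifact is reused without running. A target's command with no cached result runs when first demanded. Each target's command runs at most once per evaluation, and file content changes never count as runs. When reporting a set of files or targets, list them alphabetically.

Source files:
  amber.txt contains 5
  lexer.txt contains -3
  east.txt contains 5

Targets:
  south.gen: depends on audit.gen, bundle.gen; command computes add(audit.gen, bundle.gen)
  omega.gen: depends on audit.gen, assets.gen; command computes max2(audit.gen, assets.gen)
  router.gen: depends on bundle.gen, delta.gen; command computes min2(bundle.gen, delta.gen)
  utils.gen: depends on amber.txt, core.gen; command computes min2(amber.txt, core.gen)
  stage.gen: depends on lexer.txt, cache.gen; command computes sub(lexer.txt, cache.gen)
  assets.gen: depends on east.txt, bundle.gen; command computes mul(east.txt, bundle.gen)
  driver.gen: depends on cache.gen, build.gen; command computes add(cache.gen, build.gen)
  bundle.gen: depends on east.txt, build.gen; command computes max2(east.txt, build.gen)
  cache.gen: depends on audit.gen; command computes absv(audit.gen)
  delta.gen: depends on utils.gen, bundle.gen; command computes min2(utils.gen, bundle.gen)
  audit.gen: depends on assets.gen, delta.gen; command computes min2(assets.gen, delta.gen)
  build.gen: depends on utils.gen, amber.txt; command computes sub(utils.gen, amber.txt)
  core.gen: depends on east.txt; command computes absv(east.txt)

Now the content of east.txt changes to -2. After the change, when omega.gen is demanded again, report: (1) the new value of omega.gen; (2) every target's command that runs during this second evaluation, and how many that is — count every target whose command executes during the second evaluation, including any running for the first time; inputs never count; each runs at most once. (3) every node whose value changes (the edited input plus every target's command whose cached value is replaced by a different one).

New value of omega.gen: 4.
Target commands that run: assets.gen, audit.gen, build.gen, bundle.gen, core.gen, delta.gen, omega.gen, utils.gen — 8 in total.
Values that change: assets.gen, audit.gen, build.gen, bundle.gen, core.gen, delta.gen, east.txt, omega.gen, utils.gen.

First evaluation (everything demanded from the output):
  core.gen = absv(5) = 5
  utils.gen = min2(5, 5) = 5
  build.gen = sub(5, 5) = 0
  bundle.gen = max2(5, 0) = 5
  assets.gen = mul(5, 5) = 25
  delta.gen = min2(5, 5) = 5
  audit.gen = min2(25, 5) = 5
  omega.gen = max2(5, 25) = 25

Propagation after the edit:
  core.gen: runs — east.txt 5->-2; result 2.
  utils.gen: runs — core.gen 5->2; result 2.
  build.gen: runs — utils.gen 5->2; result -3.
  bundle.gen: runs — east.txt 5->-2; build.gen 0->-3; result -2.
  assets.gen: runs — east.txt 5->-2; bundle.gen 5->-2; result 4.
  delta.gen: runs — utils.gen 5->2; bundle.gen 5->-2; result -2.
  audit.gen: runs — assets.gen 25->4; delta.gen 5->-2; result -2.
  omega.gen: runs — audit.gen 5->-2; assets.gen 25->4; result 4.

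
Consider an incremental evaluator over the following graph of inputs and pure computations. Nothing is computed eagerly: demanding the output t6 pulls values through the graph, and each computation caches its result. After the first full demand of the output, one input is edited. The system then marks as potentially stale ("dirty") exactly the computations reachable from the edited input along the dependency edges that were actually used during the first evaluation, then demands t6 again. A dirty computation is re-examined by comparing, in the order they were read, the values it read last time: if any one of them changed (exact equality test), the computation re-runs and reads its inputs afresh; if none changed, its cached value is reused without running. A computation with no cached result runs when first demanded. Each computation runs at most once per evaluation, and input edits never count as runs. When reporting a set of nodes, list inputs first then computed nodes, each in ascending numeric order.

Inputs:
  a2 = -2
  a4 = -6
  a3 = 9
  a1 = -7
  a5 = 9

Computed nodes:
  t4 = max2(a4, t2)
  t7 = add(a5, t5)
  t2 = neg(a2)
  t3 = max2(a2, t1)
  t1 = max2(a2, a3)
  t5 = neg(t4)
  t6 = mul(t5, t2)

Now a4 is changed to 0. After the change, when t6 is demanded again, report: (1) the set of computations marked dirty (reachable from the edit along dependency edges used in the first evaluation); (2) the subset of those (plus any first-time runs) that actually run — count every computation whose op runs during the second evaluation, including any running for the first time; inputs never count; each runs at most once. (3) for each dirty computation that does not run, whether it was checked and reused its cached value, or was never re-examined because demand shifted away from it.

Dirty set: t4, t5, t6.
Run set: t4 (1 run).
Re-examined without running (cache reused): t5, t6.
The important point: t4 recomputes to an identical value, and the output ends up unchanged.

Initial pass — values computed on the first demand:
  t2 = neg(-2) = 2
  t4 = max2(-6, 2) = 2
  t5 = neg(2) = -2
  t6 = mul(-2, 2) = -4

Second demand — change propagation:
  t4: re-runs because a4 -6->0; new result 2 (unchanged).
  t5: re-examined; everything it read last time is the same (t4 unchanged) — cache -2 kept, no run.
  t6: re-examined; everything it read last time is the same (t5 unchanged, t2 unchanged) — cache -4 kept, no run.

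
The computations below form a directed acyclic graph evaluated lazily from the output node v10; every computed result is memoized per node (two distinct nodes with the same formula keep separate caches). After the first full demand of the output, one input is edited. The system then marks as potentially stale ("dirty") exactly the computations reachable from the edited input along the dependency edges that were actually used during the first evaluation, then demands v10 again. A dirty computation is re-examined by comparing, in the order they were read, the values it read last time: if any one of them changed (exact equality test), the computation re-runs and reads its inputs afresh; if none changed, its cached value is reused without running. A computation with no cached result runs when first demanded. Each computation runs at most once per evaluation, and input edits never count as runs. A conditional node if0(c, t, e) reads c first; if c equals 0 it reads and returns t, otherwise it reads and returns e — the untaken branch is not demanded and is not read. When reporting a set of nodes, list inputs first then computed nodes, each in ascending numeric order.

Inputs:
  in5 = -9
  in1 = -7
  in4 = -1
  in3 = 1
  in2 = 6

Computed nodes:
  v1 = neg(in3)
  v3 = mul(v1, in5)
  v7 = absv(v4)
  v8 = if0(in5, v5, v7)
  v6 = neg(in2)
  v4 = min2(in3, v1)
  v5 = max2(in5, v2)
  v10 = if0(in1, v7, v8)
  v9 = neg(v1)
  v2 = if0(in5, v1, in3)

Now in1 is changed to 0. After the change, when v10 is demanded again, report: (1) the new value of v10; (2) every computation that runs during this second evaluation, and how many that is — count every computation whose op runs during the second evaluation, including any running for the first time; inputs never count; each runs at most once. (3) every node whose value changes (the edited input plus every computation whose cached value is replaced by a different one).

Demanding v10 again yields 1.
1 computations run: v10.
The nodes whose values change: in1.

First demand of the output computes:
  v1 = neg(1) = -1
  v4 = min2(1, -1) = -1
  v7 = absv(-1) = 1
  v8 = if0(in5=-9 -> else branch v7) = 1
  v10 = if0(in1=-7 -> else branch v8) = 1

After the edit, cleaning proceeds:
  v10: a read changed (in1 -7->0) — executes, giving 1 — identical to its old value.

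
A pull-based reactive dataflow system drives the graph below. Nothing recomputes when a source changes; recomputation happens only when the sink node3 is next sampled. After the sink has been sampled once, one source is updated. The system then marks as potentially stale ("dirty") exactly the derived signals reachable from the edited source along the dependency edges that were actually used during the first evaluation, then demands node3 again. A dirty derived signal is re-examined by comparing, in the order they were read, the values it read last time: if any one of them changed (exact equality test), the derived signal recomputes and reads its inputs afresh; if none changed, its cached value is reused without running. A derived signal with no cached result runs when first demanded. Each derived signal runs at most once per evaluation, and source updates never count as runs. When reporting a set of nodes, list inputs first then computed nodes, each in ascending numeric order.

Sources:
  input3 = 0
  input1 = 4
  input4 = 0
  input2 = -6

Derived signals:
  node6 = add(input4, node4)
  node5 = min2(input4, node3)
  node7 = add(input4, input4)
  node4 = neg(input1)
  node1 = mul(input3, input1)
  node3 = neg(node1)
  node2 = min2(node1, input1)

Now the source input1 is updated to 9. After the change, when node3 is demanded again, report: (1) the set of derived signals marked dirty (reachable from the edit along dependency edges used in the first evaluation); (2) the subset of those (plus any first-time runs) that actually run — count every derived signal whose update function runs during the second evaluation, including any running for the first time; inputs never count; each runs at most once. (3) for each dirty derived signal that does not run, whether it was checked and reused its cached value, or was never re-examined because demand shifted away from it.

First evaluation (everything demanded from the output):
  node1 = mul(0, 4) = 0
  node3 = neg(0) = 0

Propagation after the edit:
  node1: runs — input1 4->9; result 0 (same value as before).
  node3: checked — values it read are unchanged (node1 unchanged); reused cached 0 without running.

Key observation: the change is absorbed at node1 — it re-runs but produces the same value, and the output's value is unchanged.

Marked dirty: node1, node3.
Derived signals that run: node1 — 1 in total.
Checked but reused from cache: node3.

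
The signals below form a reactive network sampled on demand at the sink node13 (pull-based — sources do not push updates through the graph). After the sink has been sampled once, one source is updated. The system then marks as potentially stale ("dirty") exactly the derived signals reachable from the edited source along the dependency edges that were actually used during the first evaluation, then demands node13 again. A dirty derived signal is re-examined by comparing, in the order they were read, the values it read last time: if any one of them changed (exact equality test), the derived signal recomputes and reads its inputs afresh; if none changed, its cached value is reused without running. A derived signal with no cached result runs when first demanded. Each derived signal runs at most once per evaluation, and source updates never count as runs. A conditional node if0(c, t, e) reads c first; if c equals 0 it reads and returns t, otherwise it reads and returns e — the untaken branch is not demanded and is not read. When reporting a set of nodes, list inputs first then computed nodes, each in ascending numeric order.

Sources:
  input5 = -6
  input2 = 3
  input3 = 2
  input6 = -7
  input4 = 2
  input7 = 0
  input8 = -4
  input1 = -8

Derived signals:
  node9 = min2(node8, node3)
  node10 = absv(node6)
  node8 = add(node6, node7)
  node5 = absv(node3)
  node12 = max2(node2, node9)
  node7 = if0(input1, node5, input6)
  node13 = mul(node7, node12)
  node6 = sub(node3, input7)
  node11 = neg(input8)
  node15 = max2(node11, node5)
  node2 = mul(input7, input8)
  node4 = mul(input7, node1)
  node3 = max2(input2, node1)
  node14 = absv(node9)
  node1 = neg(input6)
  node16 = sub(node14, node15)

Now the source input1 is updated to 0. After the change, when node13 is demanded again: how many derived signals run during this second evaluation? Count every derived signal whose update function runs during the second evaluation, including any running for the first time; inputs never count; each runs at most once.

Initial pass — values computed on the first demand:
  node1 = neg(-7) = 7
  node2 = mul(0, -4) = 0
  node3 = max2(3, 7) = 7
  node6 = sub(7, 0) = 7
  node7 = if0(input1=-8 -> else branch input6) = -7
  node8 = add(7, -7) = 0
  node9 = min2(0, 7) = 0
  node12 = max2(0, 0) = 0
  node13 = mul(-7, 0) = 0

Second demand — change propagation:
  node5: newly demanded (no cache) — executes and yields 7.
  node7: re-runs because input1 -8->0; new result 7.
  node8: re-runs because node7 -7->7; new result 14.
  node9: re-runs because node8 0->14; new result 7.
  node12: re-runs because node9 0->7; new result 7.
  node13: re-runs because node7 -7->7; node12 0->7; new result 49.

The important point: the flipped condition pulls in fresh nodes; node5 runs for the first time.

Run set: node5, node7, node8, node9, node12, node13 (6 run).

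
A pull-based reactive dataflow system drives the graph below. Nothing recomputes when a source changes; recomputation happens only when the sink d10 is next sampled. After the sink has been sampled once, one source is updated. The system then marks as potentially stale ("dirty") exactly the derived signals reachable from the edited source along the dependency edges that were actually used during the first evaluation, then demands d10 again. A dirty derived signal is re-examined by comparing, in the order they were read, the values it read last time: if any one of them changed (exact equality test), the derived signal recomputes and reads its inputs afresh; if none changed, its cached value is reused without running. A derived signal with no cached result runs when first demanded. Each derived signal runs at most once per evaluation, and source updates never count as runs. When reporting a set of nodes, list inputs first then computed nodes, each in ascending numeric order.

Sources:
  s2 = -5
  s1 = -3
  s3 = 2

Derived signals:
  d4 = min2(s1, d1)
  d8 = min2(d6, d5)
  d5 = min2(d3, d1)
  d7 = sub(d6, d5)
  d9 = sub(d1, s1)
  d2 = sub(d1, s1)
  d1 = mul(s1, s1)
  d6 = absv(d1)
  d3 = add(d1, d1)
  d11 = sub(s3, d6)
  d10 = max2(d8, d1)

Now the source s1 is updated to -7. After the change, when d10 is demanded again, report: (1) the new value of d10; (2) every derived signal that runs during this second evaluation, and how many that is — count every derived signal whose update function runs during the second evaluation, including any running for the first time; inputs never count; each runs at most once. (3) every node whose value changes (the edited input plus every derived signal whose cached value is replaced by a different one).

New value of d10: 49.
Derived signals that run: d1, d3, d5, d6, d8, d10 — 6 in total.
Values that change: s1, d1, d3, d5, d6, d8, d10.

First evaluation (everything demanded from the output):
  d1 = mul(-3, -3) = 9
  d3 = add(9, 9) = 18
  d5 = min2(18, 9) = 9
  d6 = absv(9) = 9
  d8 = min2(9, 9) = 9
  d10 = max2(9, 9) = 9

Propagation after the edit:
  d1: runs — s1 -3->-7; s1 -3->-7; result 49.
  d3: runs — d1 9->49; d1 9->49; result 98.
  d5: runs — d3 18->98; d1 9->49; result 49.
  d6: runs — d1 9->49; result 49.
  d8: runs — d6 9->49; d5 9->49; result 49.
  d10: runs — d8 9->49; d1 9->49; result 49.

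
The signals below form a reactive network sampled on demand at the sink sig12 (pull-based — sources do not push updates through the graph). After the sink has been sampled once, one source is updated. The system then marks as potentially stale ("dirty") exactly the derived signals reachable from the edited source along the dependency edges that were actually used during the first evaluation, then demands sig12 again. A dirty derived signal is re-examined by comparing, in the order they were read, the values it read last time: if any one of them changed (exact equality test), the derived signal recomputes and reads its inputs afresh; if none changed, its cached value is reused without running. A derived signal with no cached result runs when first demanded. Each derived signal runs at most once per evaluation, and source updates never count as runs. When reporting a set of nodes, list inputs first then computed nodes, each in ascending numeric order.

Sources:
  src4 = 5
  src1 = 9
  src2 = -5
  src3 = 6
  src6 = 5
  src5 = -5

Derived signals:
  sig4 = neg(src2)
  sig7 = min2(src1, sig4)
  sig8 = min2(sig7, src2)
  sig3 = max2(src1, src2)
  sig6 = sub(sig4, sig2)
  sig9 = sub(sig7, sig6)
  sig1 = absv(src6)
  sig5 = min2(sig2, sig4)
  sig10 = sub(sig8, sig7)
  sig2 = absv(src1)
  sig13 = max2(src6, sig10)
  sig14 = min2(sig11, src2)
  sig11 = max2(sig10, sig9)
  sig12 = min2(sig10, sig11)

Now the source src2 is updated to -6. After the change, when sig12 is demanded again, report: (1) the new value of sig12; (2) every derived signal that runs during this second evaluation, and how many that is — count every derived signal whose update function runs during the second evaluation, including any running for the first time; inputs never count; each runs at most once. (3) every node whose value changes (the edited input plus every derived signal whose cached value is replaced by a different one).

Initial pass — values computed on the first demand:
  sig2 = absv(9) = 9
  sig4 = neg(-5) = 5
  sig6 = sub(5, 9) = -4
  sig7 = min2(9, 5) = 5
  sig8 = min2(5, -5) = -5
  sig9 = sub(5, -4) = 9
  sig10 = sub(-5, 5) = -10
  sig11 = max2(-10, 9) = 9
  sig12 = min2(-10, 9) = -10

Second demand — change propagation:
  sig4: re-runs because src2 -5->-6; new result 6.
  sig6: re-runs because sig4 5->6; new result -3.
  sig7: re-runs because sig4 5->6; new result 6.
  sig8: re-runs because sig7 5->6; src2 -5->-6; new result -6.
  sig9: re-runs because sig7 5->6; sig6 -4->-3; new result 9 (unchanged).
  sig10: re-runs because sig8 -5->-6; sig7 5->6; new result -12.
  sig11: re-runs because sig10 -10->-12; new result 9 (unchanged).
  sig12: re-runs because sig10 -10->-12; new result -12.

sig12 now evaluates to -12.
Run set: sig4, sig6, sig7, sig8, sig9, sig10, sig11, sig12 (8 run).
Changed values: src2, sig4, sig6, sig7, sig8, sig10, sig12.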